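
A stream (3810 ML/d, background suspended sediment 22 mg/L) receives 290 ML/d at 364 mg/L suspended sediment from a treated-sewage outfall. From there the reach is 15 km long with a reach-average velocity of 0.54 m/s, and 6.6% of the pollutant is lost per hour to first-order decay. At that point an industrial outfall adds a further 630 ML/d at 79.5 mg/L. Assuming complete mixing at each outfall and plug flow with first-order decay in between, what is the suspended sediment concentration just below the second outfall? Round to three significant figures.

Conservation of mass: C = (3810·22.00 + 290.0·364.0) / 4100 = 189400/4100 = 46.19 mg/L; combined flow 4100 ML/d.
Travel time t = 15·1000 / 0.54 = 27780 s = 7.716 h.
6.6%/h lost → k = −ln(1 − 0.066) = 0.06828 h⁻¹.
Applying C = C₀e^(−kt): 46.19 × 0.5905 = 27.27 mg/L.
Second outfall: C = (4100·27.27 + 630.0·79.50)/4730 = 34.23 mg/L.

34.2 mg/L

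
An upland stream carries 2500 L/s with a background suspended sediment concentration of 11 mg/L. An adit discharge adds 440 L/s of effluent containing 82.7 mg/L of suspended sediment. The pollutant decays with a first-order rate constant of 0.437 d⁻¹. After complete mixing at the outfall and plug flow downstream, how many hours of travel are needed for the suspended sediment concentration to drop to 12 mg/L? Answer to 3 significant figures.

Flow-weighted average: C = (2500·11.00 + 440.0·82.70) / 2940 = 63890/2940 = 21.73 mg/L.
21.73·exp(−k·t) = 12 → t = ln(21.73/12)/k = 117400 s = 32.61 h.

32.6 h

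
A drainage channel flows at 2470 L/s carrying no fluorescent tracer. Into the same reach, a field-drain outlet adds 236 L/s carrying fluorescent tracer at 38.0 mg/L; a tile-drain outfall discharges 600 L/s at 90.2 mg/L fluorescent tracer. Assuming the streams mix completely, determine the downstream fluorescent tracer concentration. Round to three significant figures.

Mass balance: C = (2470·0 + 236.0·38.00 + 600.0·90.20) / 3306 = 63090/3306 = 19.08 mg/L.

19.1 mg/L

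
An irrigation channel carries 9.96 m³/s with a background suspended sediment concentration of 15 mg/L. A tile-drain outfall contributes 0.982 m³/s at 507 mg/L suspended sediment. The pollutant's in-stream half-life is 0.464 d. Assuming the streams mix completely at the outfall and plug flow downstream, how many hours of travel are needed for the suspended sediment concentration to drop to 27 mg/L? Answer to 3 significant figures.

After mixing, C = (9.960·15.00 + 0.9820·507.0) / 10.94 = 647.3/10.94 = 59.15 mg/L.
Half-life 0.464 d → k = ln 2 / 0.464 = 1.494 d⁻¹.
59.15·exp(−k·t) = 27 → t = ln(59.15/27)/k = 45360 s = 12.60 h.

12.6 h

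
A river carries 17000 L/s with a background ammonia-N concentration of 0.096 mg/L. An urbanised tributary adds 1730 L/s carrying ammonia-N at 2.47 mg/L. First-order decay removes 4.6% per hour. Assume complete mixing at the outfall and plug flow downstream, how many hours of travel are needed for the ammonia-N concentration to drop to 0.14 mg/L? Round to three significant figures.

Conservation of mass: C = (17000·0.09600 + 1730·2.470) / 18730 = 5905/18730 = 0.3153 mg/L.
4.6%/h lost → k = −ln(1 − 0.046) = 0.04709 h⁻¹.
0.3153·exp(−k·t) = 0.14 → t = ln(0.3153/0.14)/k = 62060 s = 17.24 h.

17.2 h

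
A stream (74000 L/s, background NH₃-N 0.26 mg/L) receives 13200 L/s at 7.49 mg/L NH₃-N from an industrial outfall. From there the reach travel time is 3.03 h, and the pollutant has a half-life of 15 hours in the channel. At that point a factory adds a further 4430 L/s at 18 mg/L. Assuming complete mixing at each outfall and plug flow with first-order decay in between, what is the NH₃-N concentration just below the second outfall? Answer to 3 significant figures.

1.99 mg/L

Mixed concentration C = ΣQC/ΣQ = (74000·0.2600 + 13200·7.490) / 87200 = 118100/87200 = 1.354 mg/L; combined flow 87200 L/s.
Half-life 15 h → k = ln 2 / 15 = 0.04621 h⁻¹ = 1.109 d⁻¹.
After decay, C = 1.354 × e^(−kt) = 1.354 × 0.8693 = 1.177 mg/L.
Second outfall: C = (87200·1.177 + 4430·18.00)/91630 = 1.991 mg/L.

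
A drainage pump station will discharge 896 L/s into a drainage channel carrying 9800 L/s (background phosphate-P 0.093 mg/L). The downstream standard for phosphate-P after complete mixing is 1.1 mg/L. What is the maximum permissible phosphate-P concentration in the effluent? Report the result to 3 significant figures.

At the limit, (Qr·Cr + Qe·Cₑ)/(Qr + Qe) = 1.1:
Cₑ = (10700·1.1 − 9800·0.09300) / 896.0 = 12.11 mg/L.

12.1 mg/L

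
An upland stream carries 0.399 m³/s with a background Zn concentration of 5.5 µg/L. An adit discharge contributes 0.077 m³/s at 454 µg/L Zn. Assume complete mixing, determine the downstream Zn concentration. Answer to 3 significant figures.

Flow-weighted average: C = (0.3990·5.500 + 0.07700·454.0) / 0.4760 = 37.15/0.4760 = 78.05 µg/L.

78.1 µg/L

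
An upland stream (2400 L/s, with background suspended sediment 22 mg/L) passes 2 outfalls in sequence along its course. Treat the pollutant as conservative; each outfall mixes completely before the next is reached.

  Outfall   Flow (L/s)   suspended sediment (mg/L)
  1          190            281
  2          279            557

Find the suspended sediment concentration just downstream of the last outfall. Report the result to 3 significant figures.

91.2 mg/L

After outfall 1: Q = 2400 + 190.0 = 2590 L/s; C = (2400·22.00 + 190.0·281.0)/2590 = 41.00 mg/L.
After outfall 2: Q = 2590 + 279.0 = 2869 L/s; C = (2590·41.00 + 279.0·557.0)/2869 = 91.18 mg/L.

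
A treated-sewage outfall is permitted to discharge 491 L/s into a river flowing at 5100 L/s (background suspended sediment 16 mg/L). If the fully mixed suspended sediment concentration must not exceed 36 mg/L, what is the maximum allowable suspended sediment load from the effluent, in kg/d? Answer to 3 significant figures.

10300 kg/d

Mass balance at the limit: 5100·16.00 + 491.0·Cₑ = 5591·36 → Cₑ = 243.7 mg/L.
491.0 L/s = 0.4910 m³/s. Load = 0.4910 m³/s × 243.7 g/m³ × 86 400 s/d = 10340 kg/d.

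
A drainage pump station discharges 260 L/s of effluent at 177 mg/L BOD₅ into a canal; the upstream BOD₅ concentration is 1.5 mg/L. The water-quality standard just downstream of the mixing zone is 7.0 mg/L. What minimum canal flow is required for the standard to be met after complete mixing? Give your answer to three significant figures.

Set C_mix = 7.0: (Q·1.500 + 260.0·177.0) / (Q + 260.0) = 7.0
→ Q = 260.0·(177.0 − 7.0)/(7.0 − 1.500) = 8036 L/s.

8040 L/s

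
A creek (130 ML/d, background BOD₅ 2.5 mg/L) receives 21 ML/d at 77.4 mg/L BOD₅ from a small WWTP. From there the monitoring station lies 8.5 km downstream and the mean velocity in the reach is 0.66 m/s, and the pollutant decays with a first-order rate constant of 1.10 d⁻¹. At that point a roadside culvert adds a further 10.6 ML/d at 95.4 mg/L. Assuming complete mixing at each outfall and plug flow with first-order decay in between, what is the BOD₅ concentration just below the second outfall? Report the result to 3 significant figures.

16.5 mg/L

Mixed concentration C = ΣQC/ΣQ = (130.0·2.500 + 21.00·77.40) / 151.0 = 1950/151.0 = 12.92 mg/L; combined flow 151.0 ML/d.
Travel time t = 8.5·1000 / 0.66 = 12880 s = 3.577 h.
After decay, C = 12.92 × e^(−kt) = 12.92 × 0.8488 = 10.96 mg/L.
Second outfall: C = (151.0·10.96 + 10.60·95.40)/161.6 = 16.50 mg/L.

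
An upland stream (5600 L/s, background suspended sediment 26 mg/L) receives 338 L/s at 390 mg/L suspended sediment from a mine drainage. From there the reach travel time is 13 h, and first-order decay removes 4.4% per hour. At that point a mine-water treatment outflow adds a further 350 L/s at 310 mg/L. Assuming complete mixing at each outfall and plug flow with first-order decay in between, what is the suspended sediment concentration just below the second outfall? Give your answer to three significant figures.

Mixed concentration C = ΣQC/ΣQ = (5600·26.00 + 338.0·390.0) / 5938 = 277400/5938 = 46.72 mg/L; combined flow 5938 L/s.
4.4%/h lost → k = −ln(1 − 0.044) = 0.04500 h⁻¹.
First-order decay: C = 46.72·exp(−k·t) = 46.72·0.5571 = 26.03 mg/L.
Second outfall: C = (5938·26.03 + 350.0·310.0)/6288 = 41.83 mg/L.

41.8 mg/L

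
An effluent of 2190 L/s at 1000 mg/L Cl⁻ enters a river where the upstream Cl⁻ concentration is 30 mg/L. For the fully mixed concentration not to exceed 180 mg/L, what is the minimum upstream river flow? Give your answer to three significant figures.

12000 L/s

Set C_mix = 180: (Q·30.00 + 2190·1000) / (Q + 2190) = 180
→ Q = 2190·(1000 − 180)/(180 − 30.00) = 11970 L/s.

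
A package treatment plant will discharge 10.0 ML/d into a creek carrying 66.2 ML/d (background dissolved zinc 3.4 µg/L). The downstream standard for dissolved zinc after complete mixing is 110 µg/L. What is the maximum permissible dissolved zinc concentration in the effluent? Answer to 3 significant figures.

At the limit, (Qr·Cr + Qe·Cₑ)/(Qr + Qe) = 110:
Cₑ = (76.20·110 − 66.20·3.400) / 10.00 = 815.7 µg/L.

816 µg/L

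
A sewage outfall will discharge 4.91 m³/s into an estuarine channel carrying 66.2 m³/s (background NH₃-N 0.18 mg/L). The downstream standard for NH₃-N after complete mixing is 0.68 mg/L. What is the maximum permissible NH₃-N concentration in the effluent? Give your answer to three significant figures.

At the limit, (Qr·Cr + Qe·Cₑ)/(Qr + Qe) = 0.68:
Cₑ = (71.11·0.68 − 66.20·0.1800) / 4.910 = 7.421 mg/L.

7.42 mg/L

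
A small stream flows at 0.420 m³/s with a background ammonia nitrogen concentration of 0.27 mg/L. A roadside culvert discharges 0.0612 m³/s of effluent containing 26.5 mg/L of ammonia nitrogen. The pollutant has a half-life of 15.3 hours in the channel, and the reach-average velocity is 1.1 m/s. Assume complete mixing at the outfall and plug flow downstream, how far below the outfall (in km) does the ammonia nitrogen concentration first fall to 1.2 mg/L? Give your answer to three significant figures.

Conservation of mass: C = (0.4200·0.2700 + 0.06120·26.50) / 0.4812 = 1.735/0.4812 = 3.606 mg/L.
Half-life 15.3 h → k = ln 2 / 15.3 = 0.04530 h⁻¹ = 1.087 d⁻¹.
Set 3.606·exp(−k·t) = 1.2 → t = ln(3.606/1.2)/k = 87430 s = 24.29 h.
Distance = v·t = 1.1·87430 = 96170 m = 96.17 km.

96.2 km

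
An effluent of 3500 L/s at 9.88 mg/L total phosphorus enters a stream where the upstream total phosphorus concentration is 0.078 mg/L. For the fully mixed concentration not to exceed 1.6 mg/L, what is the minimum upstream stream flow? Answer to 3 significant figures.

Set C_mix = 1.6: (Q·0.07800 + 3500·9.880) / (Q + 3500) = 1.6
→ Q = 3500·(9.880 − 1.6)/(1.6 − 0.07800) = 19040 L/s.

19000 L/s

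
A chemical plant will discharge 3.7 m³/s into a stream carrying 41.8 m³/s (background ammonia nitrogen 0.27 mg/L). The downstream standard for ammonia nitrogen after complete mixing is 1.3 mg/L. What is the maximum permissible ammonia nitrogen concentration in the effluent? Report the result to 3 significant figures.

12.9 mg/L

At the limit, (Qr·Cr + Qe·Cₑ)/(Qr + Qe) = 1.3:
Cₑ = (45.50·1.3 − 41.80·0.2700) / 3.700 = 12.94 mg/L.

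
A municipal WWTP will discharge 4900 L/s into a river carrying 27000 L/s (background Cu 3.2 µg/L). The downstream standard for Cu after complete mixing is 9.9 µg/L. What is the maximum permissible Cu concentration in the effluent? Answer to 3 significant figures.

46.8 µg/L

At the limit, (Qr·Cr + Qe·Cₑ)/(Qr + Qe) = 9.9:
Cₑ = (31900·9.9 − 27000·3.200) / 4900 = 46.82 µg/L.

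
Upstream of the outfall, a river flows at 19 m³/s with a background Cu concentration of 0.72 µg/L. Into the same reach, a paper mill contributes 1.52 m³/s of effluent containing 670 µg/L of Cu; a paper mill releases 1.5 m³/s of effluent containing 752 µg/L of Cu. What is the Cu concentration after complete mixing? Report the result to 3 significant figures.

Mass balance: C = (19.00·0.7200 + 1.520·670.0 + 1.500·752.0) / 22.02 = 2160/22.02 = 98.10 µg/L.

98.1 µg/L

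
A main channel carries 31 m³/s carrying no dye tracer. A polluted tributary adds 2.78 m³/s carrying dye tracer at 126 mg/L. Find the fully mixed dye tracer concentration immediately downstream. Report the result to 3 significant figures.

10.4 mg/L

After mixing, C = (31.00·0 + 2.780·126.0) / 33.78 = 350.3/33.78 = 10.37 mg/L.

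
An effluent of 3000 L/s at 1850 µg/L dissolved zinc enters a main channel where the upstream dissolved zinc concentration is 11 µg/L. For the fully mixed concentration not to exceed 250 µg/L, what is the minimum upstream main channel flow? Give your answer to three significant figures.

20100 L/s

Set C_mix = 250: (Q·11.00 + 3000·1850) / (Q + 3000) = 250
→ Q = 3000·(1850 − 250)/(250 − 11.00) = 20080 L/s.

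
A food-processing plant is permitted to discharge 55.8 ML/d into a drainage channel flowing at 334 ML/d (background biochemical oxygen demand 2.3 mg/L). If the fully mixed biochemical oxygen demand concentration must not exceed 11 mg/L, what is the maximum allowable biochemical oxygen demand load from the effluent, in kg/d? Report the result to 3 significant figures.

3520 kg/d

Mass balance at the limit: 334.0·2.300 + 55.80·Cₑ = 389.8·11 → Cₑ = 63.08 mg/L.
55.80 ML/d = 0.6458 m³/s. Load = 0.6458 m³/s × 63.08 g/m³ × 86 400 s/d = 3520 kg/d.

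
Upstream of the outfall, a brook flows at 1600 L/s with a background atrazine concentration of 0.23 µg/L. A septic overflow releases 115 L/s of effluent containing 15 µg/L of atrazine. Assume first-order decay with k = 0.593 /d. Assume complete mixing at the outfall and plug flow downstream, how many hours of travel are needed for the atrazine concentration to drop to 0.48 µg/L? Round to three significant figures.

37.8 h

Flow-weighted average: C = (1600·0.2300 + 115.0·15.00) / 1715 = 2093/1715 = 1.220 µg/L.
1.220·exp(−k·t) = 0.48 → t = ln(1.220/0.48)/k = 136000 s = 37.77 h.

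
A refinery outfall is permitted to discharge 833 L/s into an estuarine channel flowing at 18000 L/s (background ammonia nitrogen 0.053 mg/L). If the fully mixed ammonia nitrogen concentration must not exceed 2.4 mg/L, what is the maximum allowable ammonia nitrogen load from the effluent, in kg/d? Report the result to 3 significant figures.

Mass balance at the limit: 18000·0.05300 + 833.0·Cₑ = 18830·2.4 → Cₑ = 53.12 mg/L.
833.0 L/s = 0.8330 m³/s. Load = 0.8330 m³/s × 53.12 g/m³ × 86 400 s/d = 3823 kg/d.

3820 kg/d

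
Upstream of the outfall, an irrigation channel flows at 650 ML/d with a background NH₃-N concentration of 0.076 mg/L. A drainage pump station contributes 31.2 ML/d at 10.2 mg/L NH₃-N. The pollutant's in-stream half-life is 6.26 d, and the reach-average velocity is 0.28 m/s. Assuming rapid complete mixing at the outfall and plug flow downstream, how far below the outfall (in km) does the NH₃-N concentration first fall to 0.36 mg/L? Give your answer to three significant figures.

Flow-weighted average: C = (650.0·0.07600 + 31.20·10.20) / 681.2 = 367.6/681.2 = 0.5397 mg/L.
Half-life 6.26 d → k = ln 2 / 6.26 = 0.1107 d⁻¹.
Set 0.5397·exp(−k·t) = 0.36 → t = ln(0.5397/0.36)/k = 315900 s = 87.76 h.
Distance = v·t = 0.28·315900 = 88460 m = 88.46 km.

88.5 km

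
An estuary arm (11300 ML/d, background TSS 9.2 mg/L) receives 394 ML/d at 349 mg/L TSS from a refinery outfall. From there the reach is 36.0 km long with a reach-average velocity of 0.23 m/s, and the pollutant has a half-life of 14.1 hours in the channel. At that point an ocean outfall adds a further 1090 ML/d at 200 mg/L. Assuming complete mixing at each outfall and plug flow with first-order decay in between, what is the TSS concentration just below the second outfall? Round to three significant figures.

Conservation of mass: C = (11300·9.200 + 394.0·349.0) / 11690 = 241500/11690 = 20.65 mg/L; combined flow 11690 ML/d.
Travel time t = 36.0·1000 / 0.23 = 156500 s = 43.48 h.
Half-life 14.1 h → k = ln 2 / 14.1 = 0.04916 h⁻¹ = 1.180 d⁻¹.
Decay over the reach: 20.65·exp(−kt) = 20.65·0.1180 = 2.436 mg/L.
At the second outfall, C = (11690·2.436 + 1090·200.0) / (11690 + 1090) = 19.28 mg/L.

19.3 mg/L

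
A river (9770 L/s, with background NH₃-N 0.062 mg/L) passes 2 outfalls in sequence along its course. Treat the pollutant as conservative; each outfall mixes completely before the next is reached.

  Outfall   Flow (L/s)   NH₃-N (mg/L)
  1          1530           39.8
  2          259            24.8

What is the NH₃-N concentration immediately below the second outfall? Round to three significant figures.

After outfall 1: Q = 9770 + 1530 = 11300 L/s; C = (9770·0.06200 + 1530·39.80)/11300 = 5.442 mg/L.
After outfall 2: Q = 11300 + 259.0 = 11560 L/s; C = (11300·5.442 + 259.0·24.80)/11560 = 5.876 mg/L.

5.88 mg/L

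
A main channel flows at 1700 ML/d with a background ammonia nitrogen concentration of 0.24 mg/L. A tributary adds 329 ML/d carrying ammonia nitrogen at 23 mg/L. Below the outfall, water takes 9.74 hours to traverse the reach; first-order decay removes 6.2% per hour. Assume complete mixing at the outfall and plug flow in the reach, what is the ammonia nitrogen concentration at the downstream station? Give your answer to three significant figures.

After mixing, C = (1700·0.2400 + 329.0·23.00) / 2029 = 7975/2029 = 3.931 mg/L.
6.2%/h lost → k = −ln(1 − 0.062) = 0.06401 h⁻¹.
Applying C = C₀e^(−kt): 3.931 × 0.5361 = 2.107 mg/L.

2.11 mg/L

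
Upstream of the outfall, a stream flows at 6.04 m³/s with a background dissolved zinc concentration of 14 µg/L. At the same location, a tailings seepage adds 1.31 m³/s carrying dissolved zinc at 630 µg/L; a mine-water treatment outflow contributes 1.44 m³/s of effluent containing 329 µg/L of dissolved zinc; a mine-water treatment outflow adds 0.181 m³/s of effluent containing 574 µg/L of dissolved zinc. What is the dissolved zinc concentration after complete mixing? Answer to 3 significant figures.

166 µg/L

After mixing, C = (6.040·14.00 + 1.310·630.0 + 1.440·329.0 + 0.1810·574.0) / 8.971 = 1488/8.971 = 165.8 µg/L.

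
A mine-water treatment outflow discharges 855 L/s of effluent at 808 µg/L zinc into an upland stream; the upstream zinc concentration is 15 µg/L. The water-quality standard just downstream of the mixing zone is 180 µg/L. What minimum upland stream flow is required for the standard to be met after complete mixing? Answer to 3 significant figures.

Set C_mix = 180: (Q·15.00 + 855.0·808.0) / (Q + 855.0) = 180
→ Q = 855.0·(808.0 − 180)/(180 − 15.00) = 3254 L/s.

3250 L/s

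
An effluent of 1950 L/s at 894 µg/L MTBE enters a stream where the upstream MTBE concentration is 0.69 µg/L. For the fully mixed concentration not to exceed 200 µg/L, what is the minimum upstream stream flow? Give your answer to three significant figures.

Set C_mix = 200: (Q·0.6900 + 1950·894.0) / (Q + 1950) = 200
→ Q = 1950·(894.0 − 200)/(200 − 0.6900) = 6790 L/s.

6790 L/s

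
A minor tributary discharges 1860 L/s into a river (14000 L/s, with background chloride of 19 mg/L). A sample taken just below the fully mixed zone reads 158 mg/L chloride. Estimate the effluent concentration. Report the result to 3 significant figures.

Mass balance: 14000·19.00 + 1860·Cₑ = 15860·158.0
→ Cₑ = (15860·158.0 − 14000·19.00) / 1860 = 1204 mg/L.

1200 mg/L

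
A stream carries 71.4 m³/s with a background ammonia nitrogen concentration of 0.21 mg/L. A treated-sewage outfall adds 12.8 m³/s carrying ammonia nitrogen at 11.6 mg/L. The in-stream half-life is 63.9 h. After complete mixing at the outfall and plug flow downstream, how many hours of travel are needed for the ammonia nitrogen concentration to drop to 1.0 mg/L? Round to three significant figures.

61.2 h

Mass balance: C = (71.40·0.2100 + 12.80·11.60) / 84.20 = 163.5/84.20 = 1.941 mg/L.
Half-life 63.9 h → k = ln 2 / 63.9 = 0.01085 h⁻¹ = 0.2603 d⁻¹.
1.941·exp(−k·t) = 1.0 → t = ln(1.941/1.0)/k = 220200 s = 61.16 h.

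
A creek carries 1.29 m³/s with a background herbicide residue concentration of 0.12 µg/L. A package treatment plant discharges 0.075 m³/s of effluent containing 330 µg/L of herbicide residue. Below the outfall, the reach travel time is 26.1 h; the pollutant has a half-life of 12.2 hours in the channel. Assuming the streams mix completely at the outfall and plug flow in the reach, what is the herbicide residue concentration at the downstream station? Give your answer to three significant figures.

After mixing, C = (1.290·0.1200 + 0.07500·330.0) / 1.365 = 24.90/1.365 = 18.25 µg/L.
Half-life 12.2 h → k = ln 2 / 12.2 = 0.05682 h⁻¹ = 1.364 d⁻¹.
Decay over the reach: 18.25·exp(−kt) = 18.25·0.2270 = 4.141 µg/L.

4.14 µg/L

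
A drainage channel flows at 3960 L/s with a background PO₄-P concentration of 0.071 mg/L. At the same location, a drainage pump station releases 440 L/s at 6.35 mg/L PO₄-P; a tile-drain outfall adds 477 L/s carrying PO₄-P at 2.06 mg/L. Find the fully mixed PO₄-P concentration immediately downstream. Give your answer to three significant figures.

0.832 mg/L

After mixing, C = (3960·0.07100 + 440.0·6.350 + 477.0·2.060) / 4877 = 4058/4877 = 0.8320 mg/L.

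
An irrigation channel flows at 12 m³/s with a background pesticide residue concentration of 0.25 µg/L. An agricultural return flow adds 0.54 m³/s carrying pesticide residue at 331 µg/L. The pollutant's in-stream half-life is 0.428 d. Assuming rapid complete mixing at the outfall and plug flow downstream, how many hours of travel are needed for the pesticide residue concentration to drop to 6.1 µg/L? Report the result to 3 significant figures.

Mixed concentration C = ΣQC/ΣQ = (12.00·0.2500 + 0.5400·331.0) / 12.54 = 181.7/12.54 = 14.49 µg/L.
Half-life 0.428 d → k = ln 2 / 0.428 = 1.620 d⁻¹.
14.49·exp(−k·t) = 6.1 → t = ln(14.49/6.1)/k = 46170 s = 12.82 h.

12.8 h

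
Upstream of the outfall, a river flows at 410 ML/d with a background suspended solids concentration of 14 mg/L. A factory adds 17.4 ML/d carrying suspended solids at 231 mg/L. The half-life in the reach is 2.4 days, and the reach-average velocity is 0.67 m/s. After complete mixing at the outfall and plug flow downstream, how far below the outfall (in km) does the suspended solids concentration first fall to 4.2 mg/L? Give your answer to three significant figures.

339 km

Conservation of mass: C = (410.0·14.00 + 17.40·231.0) / 427.4 = 9759/427.4 = 22.83 mg/L.
Half-life 2.4 d → k = ln 2 / 2.4 = 0.2888 d⁻¹.
Set 22.83·exp(−k·t) = 4.2 → t = ln(22.83/4.2)/k = 506500 s = 140.7 h.
Distance = v·t = 0.67·506500 = 339400 m = 339.4 km.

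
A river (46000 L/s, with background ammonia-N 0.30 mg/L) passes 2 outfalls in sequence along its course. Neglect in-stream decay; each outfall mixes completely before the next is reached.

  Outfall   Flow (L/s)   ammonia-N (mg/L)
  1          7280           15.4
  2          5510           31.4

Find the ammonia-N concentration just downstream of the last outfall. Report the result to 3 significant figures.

5.08 mg/L

After outfall 1: Q = 46000 + 7280 = 53280 L/s; C = (46000·0.3000 + 7280·15.40)/53280 = 2.363 mg/L.
After outfall 2: Q = 53280 + 5510 = 58790 L/s; C = (53280·2.363 + 5510·31.40)/58790 = 5.085 mg/L.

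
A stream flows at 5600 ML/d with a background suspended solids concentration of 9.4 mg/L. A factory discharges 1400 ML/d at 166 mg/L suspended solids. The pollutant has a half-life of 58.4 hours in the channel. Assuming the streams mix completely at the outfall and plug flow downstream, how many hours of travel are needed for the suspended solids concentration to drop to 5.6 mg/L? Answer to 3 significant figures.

167 h

Flow-weighted average: C = (5600·9.400 + 1400·166.0) / 7000 = 285000/7000 = 40.72 mg/L.
Half-life 58.4 h → k = ln 2 / 58.4 = 0.01187 h⁻¹ = 0.2849 d⁻¹.
40.72·exp(−k·t) = 5.6 → t = ln(40.72/5.6)/k = 601800 s = 167.2 h.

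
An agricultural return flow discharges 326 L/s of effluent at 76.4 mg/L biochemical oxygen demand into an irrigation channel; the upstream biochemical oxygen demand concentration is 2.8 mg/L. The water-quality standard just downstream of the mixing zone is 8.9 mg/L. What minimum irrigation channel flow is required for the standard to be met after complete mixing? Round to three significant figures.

3610 L/s

Set C_mix = 8.9: (Q·2.800 + 326.0·76.40) / (Q + 326.0) = 8.9
→ Q = 326.0·(76.40 − 8.9)/(8.9 − 2.800) = 3607 L/s.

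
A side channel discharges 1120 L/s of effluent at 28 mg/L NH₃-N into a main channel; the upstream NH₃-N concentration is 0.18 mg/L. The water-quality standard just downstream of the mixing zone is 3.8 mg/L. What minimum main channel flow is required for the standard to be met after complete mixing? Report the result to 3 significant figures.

7490 L/s

Set C_mix = 3.8: (Q·0.1800 + 1120·28.00) / (Q + 1120) = 3.8
→ Q = 1120·(28.00 − 3.8)/(3.8 − 0.1800) = 7487 L/s.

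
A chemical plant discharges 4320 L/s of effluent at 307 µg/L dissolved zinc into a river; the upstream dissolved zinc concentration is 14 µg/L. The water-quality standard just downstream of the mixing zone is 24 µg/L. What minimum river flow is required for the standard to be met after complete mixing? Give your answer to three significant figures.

122000 L/s

Set C_mix = 24: (Q·14.00 + 4320·307.0) / (Q + 4320) = 24
→ Q = 4320·(307.0 − 24)/(24 − 14.00) = 122300 L/s.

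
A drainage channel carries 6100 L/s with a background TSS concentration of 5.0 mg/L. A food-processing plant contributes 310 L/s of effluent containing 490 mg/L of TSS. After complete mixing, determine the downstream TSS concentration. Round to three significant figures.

28.5 mg/L

After mixing, C = (6100·5.000 + 310.0·490.0) / 6410 = 182400/6410 = 28.46 mg/L.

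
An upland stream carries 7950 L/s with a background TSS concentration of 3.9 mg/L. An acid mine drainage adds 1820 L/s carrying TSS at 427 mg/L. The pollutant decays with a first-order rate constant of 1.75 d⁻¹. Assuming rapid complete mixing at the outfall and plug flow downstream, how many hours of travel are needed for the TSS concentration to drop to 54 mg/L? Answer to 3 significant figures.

5.85 h

Mass balance: C = (7950·3.900 + 1820·427.0) / 9770 = 808100/9770 = 82.72 mg/L.
82.72·exp(−k·t) = 54 → t = ln(82.72/54)/k = 21050 s = 5.848 h.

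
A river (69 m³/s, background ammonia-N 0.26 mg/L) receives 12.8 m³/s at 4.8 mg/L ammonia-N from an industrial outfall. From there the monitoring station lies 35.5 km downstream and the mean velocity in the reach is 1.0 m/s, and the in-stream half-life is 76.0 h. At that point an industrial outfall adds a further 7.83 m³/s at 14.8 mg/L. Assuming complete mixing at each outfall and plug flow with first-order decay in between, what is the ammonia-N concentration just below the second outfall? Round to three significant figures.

Flow-weighted average: C = (69.00·0.2600 + 12.80·4.800) / 81.80 = 79.38/81.80 = 0.9704 mg/L; combined flow 81.80 m³/s.
Travel time t = 35.5·1000 / 1.0 = 35500 s = 9.861 h.
Half-life 76.0 h → k = ln 2 / 76.0 = 0.009120 h⁻¹ = 0.2189 d⁻¹.
Decay over the reach: 0.9704·exp(−kt) = 0.9704·0.9140 = 0.8869 mg/L.
Second outfall: C = (81.80·0.8869 + 7.830·14.80)/89.63 = 2.102 mg/L.

2.10 mg/L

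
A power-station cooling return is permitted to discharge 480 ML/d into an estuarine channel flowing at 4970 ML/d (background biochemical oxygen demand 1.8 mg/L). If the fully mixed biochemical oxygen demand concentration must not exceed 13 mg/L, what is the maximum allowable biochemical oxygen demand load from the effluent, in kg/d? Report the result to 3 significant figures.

Mass balance at the limit: 4970·1.800 + 480.0·Cₑ = 5450·13 → Cₑ = 129.0 mg/L.
480.0 ML/d = 5.556 m³/s. Load = 5.556 m³/s × 129.0 g/m³ × 86 400 s/d = 61900 kg/d.

61900 kg/d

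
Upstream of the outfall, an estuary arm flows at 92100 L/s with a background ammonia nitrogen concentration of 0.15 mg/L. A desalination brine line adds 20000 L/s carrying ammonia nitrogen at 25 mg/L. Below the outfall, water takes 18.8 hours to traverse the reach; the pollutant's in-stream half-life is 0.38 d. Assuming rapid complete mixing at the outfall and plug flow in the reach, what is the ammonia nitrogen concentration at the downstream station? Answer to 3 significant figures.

Conservation of mass: C = (92100·0.1500 + 20000·25.00) / 112100 = 513800/112100 = 4.584 mg/L.
Half-life 0.38 d → k = ln 2 / 0.38 = 1.824 d⁻¹.
Applying C = C₀e^(−kt): 4.584 × 0.2396 = 1.098 mg/L.

1.10 mg/L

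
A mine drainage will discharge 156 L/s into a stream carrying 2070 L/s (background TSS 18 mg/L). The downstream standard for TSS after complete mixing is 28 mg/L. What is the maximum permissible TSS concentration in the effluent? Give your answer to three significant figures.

161 mg/L

At the limit, (Qr·Cr + Qe·Cₑ)/(Qr + Qe) = 28:
Cₑ = (2226·28 − 2070·18.00) / 156.0 = 160.7 mg/L.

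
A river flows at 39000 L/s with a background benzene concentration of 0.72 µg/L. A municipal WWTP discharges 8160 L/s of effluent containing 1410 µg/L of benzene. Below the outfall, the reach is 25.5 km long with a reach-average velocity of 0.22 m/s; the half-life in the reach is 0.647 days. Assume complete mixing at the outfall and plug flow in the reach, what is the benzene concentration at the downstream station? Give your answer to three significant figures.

Flow-weighted average: C = (39000·0.7200 + 8160·1410) / 47160 = 11530000/47160 = 244.6 µg/L.
Travel time t = 25.5·1000 / 0.22 = 115900 s = 32.20 h.
Half-life 0.647 d → k = ln 2 / 0.647 = 1.071 d⁻¹.
First-order decay: C = 244.6·exp(−k·t) = 244.6·0.2376 = 58.11 µg/L.

58.1 µg/L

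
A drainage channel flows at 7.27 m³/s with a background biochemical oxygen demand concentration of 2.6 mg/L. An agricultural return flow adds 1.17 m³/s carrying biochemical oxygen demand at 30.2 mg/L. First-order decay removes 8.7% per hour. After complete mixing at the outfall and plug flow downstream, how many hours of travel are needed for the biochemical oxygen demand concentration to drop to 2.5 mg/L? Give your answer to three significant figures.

10.4 h

Mixed concentration C = ΣQC/ΣQ = (7.270·2.600 + 1.170·30.20) / 8.440 = 54.24/8.440 = 6.426 mg/L.
8.7%/h lost → k = −ln(1 − 0.087) = 0.09102 h⁻¹.
6.426·exp(−k·t) = 2.5 → t = ln(6.426/2.5)/k = 37340 s = 10.37 h.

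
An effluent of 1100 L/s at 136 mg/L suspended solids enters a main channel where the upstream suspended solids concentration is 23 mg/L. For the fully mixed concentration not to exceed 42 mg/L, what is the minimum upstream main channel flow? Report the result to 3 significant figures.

5440 L/s

Set C_mix = 42: (Q·23.00 + 1100·136.0) / (Q + 1100) = 42
→ Q = 1100·(136.0 − 42)/(42 − 23.00) = 5442 L/s.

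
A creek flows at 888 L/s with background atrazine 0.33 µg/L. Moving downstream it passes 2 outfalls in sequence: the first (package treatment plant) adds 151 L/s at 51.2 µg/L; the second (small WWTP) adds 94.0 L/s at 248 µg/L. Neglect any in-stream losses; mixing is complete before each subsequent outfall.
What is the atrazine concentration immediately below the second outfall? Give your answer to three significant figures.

27.7 µg/L

After outfall 1: Q = 888.0 + 151.0 = 1039 L/s; C = (888.0·0.3300 + 151.0·51.20)/1039 = 7.723 µg/L.
After outfall 2: Q = 1039 + 94.00 = 1133 L/s; C = (1039·7.723 + 94.00·248.0)/1133 = 27.66 µg/L.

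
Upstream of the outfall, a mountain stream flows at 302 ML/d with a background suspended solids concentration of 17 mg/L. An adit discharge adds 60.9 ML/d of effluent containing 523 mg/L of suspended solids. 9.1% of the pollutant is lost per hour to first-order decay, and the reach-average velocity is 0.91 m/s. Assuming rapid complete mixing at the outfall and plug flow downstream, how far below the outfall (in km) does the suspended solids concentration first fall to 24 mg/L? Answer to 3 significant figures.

Conservation of mass: C = (302.0·17.00 + 60.90·523.0) / 362.9 = 36980/362.9 = 101.9 mg/L.
9.1%/h lost → k = −ln(1 − 0.091) = 0.09541 h⁻¹.
Set 101.9·exp(−k·t) = 24 → t = ln(101.9/24)/k = 54560 s = 15.16 h.
Distance = v·t = 0.91·54560 = 49650 m = 49.65 km.

49.7 km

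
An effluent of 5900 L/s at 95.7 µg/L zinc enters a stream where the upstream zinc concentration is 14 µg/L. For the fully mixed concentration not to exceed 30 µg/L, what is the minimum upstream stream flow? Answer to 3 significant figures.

Set C_mix = 30: (Q·14.00 + 5900·95.70) / (Q + 5900) = 30
→ Q = 5900·(95.70 − 30)/(30 − 14.00) = 24230 L/s.

24200 L/s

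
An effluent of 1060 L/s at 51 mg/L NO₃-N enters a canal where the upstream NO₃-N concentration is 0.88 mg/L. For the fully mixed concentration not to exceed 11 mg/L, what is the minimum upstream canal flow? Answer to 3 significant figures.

Set C_mix = 11: (Q·0.8800 + 1060·51.00) / (Q + 1060) = 11
→ Q = 1060·(51.00 − 11)/(11 − 0.8800) = 4190 L/s.

4190 L/s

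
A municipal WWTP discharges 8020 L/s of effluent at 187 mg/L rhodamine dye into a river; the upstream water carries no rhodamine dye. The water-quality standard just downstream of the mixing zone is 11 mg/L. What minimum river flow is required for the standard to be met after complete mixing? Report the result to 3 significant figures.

Set C_mix = 11: (Q·0 + 8020·187.0) / (Q + 8020) = 11
→ Q = 8020·(187.0 − 11)/(11 − 0) = 128300 L/s.

128000 L/s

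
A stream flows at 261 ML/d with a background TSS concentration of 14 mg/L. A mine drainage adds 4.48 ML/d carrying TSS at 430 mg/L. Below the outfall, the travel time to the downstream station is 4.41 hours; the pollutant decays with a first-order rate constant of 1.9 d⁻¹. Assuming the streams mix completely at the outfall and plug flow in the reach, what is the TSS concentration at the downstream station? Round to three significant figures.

Flow-weighted average: C = (261.0·14.00 + 4.480·430.0) / 265.5 = 5580/265.5 = 21.02 mg/L.
After decay, C = 21.02 × e^(−kt) = 21.02 × 0.7053 = 14.83 mg/L.

14.8 mg/L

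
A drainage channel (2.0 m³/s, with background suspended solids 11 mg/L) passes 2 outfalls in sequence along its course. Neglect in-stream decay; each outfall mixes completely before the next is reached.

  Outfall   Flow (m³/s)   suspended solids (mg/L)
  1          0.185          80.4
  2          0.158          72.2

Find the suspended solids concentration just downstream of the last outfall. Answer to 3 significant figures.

Outfall 1: combined Q = 2.185 m³/s; C = (2.000·11.00 + 0.1850·80.40)/2.185 = 16.88 mg/L.
Outfall 2: combined Q = 2.343 m³/s; C = (2.185·16.88 + 0.1580·72.20)/2.343 = 20.61 mg/L.

20.6 mg/L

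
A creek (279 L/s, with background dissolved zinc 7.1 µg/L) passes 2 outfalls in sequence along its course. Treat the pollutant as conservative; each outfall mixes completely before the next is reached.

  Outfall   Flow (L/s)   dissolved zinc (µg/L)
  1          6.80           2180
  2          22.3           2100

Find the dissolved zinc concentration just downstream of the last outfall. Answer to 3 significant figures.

207 µg/L

After outfall 1: Q = 279.0 + 6.800 = 285.8 L/s; C = (279.0·7.100 + 6.800·2180)/285.8 = 58.80 µg/L.
After outfall 2: Q = 285.8 + 22.30 = 308.1 L/s; C = (285.8·58.80 + 22.30·2100)/308.1 = 206.5 µg/L.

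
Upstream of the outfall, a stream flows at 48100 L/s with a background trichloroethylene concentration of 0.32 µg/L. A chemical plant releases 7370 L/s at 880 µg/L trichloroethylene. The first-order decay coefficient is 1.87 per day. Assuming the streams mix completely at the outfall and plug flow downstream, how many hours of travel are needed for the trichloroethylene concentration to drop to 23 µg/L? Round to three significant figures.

Flow-weighted average: C = (48100·0.3200 + 7370·880.0) / 55470 = 6501000/55470 = 117.2 µg/L.
117.2·exp(−k·t) = 23 → t = ln(117.2/23)/k = 75240 s = 20.90 h.

20.9 h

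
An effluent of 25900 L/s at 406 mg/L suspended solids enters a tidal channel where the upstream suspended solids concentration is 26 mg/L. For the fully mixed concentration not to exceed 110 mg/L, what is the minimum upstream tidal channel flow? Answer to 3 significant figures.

91300 L/s

Set C_mix = 110: (Q·26.00 + 25900·406.0) / (Q + 25900) = 110
→ Q = 25900·(406.0 − 110)/(110 − 26.00) = 91270 L/s.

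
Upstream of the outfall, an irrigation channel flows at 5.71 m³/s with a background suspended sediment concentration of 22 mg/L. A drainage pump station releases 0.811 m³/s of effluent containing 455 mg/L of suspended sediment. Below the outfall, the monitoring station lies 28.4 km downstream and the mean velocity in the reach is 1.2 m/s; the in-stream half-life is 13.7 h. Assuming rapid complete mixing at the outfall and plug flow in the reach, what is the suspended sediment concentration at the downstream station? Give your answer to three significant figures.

54.4 mg/L

Mixed concentration C = ΣQC/ΣQ = (5.710·22.00 + 0.8110·455.0) / 6.521 = 494.6/6.521 = 75.85 mg/L.
Travel time t = 28.4·1000 / 1.2 = 23670 s = 6.574 h.
Half-life 13.7 h → k = ln 2 / 13.7 = 0.05059 h⁻¹ = 1.214 d⁻¹.
After decay, C = 75.85 × e^(−kt) = 75.85 × 0.7170 = 54.39 mg/L.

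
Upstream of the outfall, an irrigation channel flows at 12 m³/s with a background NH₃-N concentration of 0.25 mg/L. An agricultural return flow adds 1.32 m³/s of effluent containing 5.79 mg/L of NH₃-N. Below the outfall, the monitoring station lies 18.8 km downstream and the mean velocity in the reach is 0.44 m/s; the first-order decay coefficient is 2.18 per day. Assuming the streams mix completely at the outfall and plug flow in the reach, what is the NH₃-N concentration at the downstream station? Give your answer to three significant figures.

Flow-weighted average: C = (12.00·0.2500 + 1.320·5.790) / 13.32 = 10.64/13.32 = 0.7990 mg/L.
Travel time t = 18.8·1000 / 0.44 = 42730 s = 11.87 h.
Applying C = C₀e^(−kt): 0.7990 × 0.3403 = 0.2719 mg/L.

0.272 mg/L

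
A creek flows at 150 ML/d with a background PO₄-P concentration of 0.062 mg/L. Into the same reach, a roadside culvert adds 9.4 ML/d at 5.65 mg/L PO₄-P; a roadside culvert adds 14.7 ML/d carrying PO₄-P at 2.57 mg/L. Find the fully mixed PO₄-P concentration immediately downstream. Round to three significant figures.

0.575 mg/L

After mixing, C = (150.0·0.06200 + 9.400·5.650 + 14.70·2.570) / 174.1 = 100.2/174.1 = 0.5755 mg/L.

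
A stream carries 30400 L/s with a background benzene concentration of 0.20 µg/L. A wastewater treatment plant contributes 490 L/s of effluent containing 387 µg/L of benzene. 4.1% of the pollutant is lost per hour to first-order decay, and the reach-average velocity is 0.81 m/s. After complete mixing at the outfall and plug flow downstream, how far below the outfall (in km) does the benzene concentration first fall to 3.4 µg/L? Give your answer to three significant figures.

Conservation of mass: C = (30400·0.2000 + 490.0·387.0) / 30890 = 195700/30890 = 6.336 µg/L.
4.1%/h lost → k = −ln(1 − 0.041) = 0.04186 h⁻¹.
Set 6.336·exp(−k·t) = 3.4 → t = ln(6.336/3.4)/k = 53520 s = 14.87 h.
Distance = v·t = 0.81·53520 = 43350 m = 43.35 km.

43.4 km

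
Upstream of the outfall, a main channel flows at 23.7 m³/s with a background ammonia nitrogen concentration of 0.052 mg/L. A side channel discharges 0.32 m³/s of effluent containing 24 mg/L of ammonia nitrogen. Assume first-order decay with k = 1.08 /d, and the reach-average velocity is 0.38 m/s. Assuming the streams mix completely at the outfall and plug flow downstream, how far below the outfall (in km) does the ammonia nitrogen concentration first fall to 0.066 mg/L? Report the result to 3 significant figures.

52.5 km

Conservation of mass: C = (23.70·0.05200 + 0.3200·24.00) / 24.02 = 8.912/24.02 = 0.3710 mg/L.
Set 0.3710·exp(−k·t) = 0.066 → t = ln(0.3710/0.066)/k = 138100 s = 38.37 h.
Distance = v·t = 0.38·138100 = 52490 m = 52.49 km.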